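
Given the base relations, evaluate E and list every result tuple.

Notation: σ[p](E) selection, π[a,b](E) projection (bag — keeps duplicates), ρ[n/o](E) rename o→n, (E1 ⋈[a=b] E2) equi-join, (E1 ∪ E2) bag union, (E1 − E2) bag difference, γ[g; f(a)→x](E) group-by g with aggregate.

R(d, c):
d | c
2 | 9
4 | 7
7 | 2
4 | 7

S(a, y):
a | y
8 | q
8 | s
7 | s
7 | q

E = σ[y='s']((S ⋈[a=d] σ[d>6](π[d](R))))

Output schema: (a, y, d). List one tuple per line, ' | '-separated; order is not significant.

Row counts bottom-up:
  S → 4
  R → 4
  π[d](R) → 4
  σ[d>6](π[d](R)) → 1
  (S ⋈[a=d] σ[d>6](π[d](R))) → 2
  σ[y='s']((S ⋈[a=d] σ[d>6](π[d](R)))) → 1

== RESULT ==
a | y | d
7 | s | 7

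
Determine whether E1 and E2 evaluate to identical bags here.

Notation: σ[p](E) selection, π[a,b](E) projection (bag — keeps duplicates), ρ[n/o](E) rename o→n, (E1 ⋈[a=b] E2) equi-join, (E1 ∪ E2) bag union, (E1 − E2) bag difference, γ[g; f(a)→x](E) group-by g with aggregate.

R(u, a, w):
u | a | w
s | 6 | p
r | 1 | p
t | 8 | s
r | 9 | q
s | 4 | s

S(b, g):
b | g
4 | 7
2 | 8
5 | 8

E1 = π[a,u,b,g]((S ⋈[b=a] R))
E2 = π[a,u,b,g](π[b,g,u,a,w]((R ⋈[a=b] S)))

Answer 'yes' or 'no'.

E1 per-node cardinality:
  S → 3
  R → 5
  (S ⋈[b=a] R) → 1
  π[a,u,b,g]((S ⋈[b=a] R)) → 1
E2 per-node cardinality:
  R → 5
  S → 3
  (R ⋈[a=b] S) → 1
  π[b,g,u,a,w]((R ⋈[a=b] S)) → 1
  π[a,u,b,g](π[b,g,u,a,w]((R ⋈[a=b] S))) → 1

E1 and E2 produce the same multiset:
a | u | b | g
4 | s | 4 | 7

yes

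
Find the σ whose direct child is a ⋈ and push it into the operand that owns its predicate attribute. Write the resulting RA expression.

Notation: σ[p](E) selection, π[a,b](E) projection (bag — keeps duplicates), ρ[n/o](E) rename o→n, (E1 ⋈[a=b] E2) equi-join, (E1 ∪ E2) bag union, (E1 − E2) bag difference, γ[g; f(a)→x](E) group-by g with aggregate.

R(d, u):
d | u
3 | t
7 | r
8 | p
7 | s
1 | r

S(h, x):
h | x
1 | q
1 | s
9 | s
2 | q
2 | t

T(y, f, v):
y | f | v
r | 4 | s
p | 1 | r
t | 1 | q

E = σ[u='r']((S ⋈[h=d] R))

σ filters on u, owned by the right side.
E' = (S ⋈[h=d] σ[u='r'](R))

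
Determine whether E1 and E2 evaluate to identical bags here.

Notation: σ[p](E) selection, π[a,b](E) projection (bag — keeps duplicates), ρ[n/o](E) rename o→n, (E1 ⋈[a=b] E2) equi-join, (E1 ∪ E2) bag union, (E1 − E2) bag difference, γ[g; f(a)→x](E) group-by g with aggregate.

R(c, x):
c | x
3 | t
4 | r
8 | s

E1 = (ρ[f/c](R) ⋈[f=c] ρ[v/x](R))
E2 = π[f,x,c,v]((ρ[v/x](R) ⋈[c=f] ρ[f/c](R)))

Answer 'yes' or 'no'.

E1 stepwise |·|:
  R → 3
  ρ[f/c](R) → 3
  R → 3
  ρ[v/x](R) → 3
  (ρ[f/c](R) ⋈[f=c] ρ[v/x](R)) → 3
E2 stepwise |·|:
  R → 3
  ρ[v/x](R) → 3
  R → 3
  ρ[f/c](R) → 3
  (ρ[v/x](R) ⋈[c=f] ρ[f/c](R)) → 3
  π[f,x,c,v]((ρ[v/x](R) ⋈[c=f] ρ[f/c](R))) → 3

E1 and E2 produce the same multiset:
f | x | c | v
3 | t | 3 | t
4 | r | 4 | r
8 | s | 8 | s

yes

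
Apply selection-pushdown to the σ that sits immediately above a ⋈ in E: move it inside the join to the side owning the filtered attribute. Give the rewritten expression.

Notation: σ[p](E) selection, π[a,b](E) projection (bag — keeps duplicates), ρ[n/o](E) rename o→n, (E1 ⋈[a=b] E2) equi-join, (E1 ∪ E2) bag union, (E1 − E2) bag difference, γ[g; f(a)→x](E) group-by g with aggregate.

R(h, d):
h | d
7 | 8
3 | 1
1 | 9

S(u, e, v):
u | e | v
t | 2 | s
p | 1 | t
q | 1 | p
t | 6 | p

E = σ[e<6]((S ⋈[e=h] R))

σ filters on e, owned by the left side.
E' = (σ[e<6](S) ⋈[e=h] R)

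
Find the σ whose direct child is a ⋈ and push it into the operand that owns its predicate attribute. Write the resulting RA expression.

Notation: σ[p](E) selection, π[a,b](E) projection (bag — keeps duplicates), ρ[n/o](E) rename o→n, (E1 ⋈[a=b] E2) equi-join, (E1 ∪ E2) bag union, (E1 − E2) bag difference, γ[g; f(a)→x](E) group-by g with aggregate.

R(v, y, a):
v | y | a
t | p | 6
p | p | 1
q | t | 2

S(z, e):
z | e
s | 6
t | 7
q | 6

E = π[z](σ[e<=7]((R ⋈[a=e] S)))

σ filters on e, owned by the right side.
E' = π[z]((R ⋈[a=e] σ[e<=7](S)))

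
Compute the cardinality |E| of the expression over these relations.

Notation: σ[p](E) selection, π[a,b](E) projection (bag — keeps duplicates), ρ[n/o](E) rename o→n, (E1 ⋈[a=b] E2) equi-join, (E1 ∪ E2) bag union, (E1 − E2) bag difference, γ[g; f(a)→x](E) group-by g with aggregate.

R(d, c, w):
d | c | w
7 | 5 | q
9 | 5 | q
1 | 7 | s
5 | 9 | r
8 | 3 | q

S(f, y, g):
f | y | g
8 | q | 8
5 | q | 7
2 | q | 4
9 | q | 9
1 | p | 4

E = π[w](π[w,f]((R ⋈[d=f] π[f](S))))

Per-node cardinality:
  R → 5
  S → 5
  π[f](S) → 5
  (R ⋈[d=f] π[f](S)) → 4
  π[w,f]((R ⋈[d=f] π[f](S))) → 4
  π[w](π[w,f]((R ⋈[d=f] π[f](S)))) → 4

|E| = 4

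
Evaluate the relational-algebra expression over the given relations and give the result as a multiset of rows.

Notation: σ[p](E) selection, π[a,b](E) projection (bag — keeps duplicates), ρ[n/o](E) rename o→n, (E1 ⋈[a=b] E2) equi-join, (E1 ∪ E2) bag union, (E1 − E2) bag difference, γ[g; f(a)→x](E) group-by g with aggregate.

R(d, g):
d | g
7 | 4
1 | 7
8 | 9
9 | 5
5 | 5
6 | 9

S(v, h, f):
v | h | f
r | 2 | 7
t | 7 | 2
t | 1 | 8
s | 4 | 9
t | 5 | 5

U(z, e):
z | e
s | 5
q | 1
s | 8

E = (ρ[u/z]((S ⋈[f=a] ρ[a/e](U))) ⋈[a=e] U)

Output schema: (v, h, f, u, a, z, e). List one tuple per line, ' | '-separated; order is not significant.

Stepwise |·|:
  S → 5
  U → 3
  ρ[a/e](U) → 3
  (S ⋈[f=a] ρ[a/e](U)) → 2
  ρ[u/z]((S ⋈[f=a] ρ[a/e](U))) → 2
  U → 3
  (ρ[u/z]((S ⋈[f=a] ρ[a/e](U))) ⋈[a=e] U) → 2

== RESULT ==
v | h | f | u | a | z | e
t | 1 | 8 | s | 8 | s | 8
t | 5 | 5 | s | 5 | s | 5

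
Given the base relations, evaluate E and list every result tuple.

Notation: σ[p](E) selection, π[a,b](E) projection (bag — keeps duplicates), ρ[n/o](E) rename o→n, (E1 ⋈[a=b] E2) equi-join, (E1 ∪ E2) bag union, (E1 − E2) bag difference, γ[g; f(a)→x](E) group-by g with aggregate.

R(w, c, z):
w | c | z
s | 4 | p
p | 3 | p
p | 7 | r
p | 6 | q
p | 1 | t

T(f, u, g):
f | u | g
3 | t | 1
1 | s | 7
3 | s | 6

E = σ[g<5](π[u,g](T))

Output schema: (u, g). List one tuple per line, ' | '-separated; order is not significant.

Stepwise |·|:
  T → 3
  π[u,g](T) → 3
  σ[g<5](π[u,g](T)) → 1

== RESULT ==
u | g
t | 1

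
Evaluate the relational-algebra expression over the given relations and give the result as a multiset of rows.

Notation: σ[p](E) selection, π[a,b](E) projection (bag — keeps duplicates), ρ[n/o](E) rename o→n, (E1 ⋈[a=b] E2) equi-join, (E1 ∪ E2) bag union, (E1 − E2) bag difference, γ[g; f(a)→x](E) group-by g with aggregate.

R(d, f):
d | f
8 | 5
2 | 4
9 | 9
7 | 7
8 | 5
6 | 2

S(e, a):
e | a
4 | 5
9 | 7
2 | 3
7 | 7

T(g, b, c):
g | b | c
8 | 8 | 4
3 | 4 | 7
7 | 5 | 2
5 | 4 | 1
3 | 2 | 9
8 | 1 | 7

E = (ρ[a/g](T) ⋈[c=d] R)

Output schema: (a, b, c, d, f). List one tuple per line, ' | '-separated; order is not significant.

Row counts bottom-up:
  T → 6
  ρ[a/g](T) → 6
  R → 6
  (ρ[a/g](T) ⋈[c=d] R) → 4

== RESULT ==
a | b | c | d | f
3 | 2 | 9 | 9 | 9
3 | 4 | 7 | 7 | 7
7 | 5 | 2 | 2 | 4
8 | 1 | 7 | 7 | 7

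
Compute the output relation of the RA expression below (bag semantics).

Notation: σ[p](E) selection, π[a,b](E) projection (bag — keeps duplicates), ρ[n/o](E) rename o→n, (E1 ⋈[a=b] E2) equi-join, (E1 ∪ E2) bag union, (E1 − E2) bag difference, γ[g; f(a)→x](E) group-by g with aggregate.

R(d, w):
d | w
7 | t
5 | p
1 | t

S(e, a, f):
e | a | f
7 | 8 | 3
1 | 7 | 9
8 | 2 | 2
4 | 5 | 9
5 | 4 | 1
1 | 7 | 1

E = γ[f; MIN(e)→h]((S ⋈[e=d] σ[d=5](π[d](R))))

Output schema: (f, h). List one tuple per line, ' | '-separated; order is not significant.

Row counts bottom-up:
  S → 6
  R → 3
  π[d](R) → 3
  σ[d=5](π[d](R)) → 1
  (S ⋈[e=d] σ[d=5](π[d](R))) → 1
  γ[f; MIN(e)→h]((S ⋈[e=d] σ[d=5](π[d](R)))) → 1

== RESULT ==
f | h
1 | 5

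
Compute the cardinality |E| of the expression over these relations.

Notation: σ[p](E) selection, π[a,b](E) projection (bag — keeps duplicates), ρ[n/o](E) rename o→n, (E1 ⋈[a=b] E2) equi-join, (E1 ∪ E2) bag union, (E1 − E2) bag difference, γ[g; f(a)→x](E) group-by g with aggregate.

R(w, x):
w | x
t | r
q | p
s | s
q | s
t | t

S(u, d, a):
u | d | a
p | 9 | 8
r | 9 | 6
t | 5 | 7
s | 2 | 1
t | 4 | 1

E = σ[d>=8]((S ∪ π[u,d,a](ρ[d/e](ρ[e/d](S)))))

Per-node cardinality:
  S → 5
  S → 5
  ρ[e/d](S) → 5
  ρ[d/e](ρ[e/d](S)) → 5
  π[u,d,a](ρ[d/e](ρ[e/d](S))) → 5
  (S ∪ π[u,d,a](ρ[d/e](ρ[e/d](S)))) → 10
  σ[d>=8]((S ∪ π[u,d,a](ρ[d/e](ρ[e/d](S))))) → 4

|E| = 4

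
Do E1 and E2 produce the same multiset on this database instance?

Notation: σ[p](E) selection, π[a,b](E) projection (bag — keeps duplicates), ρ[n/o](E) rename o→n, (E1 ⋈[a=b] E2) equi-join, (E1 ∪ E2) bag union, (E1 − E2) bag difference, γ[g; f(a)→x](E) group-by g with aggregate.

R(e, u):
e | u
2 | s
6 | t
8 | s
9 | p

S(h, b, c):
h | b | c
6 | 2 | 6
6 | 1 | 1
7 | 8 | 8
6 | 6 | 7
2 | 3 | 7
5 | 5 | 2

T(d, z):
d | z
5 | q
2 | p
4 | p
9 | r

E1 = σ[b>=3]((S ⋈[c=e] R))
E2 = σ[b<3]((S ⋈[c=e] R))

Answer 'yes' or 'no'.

E1 stepwise |·|:
  S → 6
  R → 4
  (S ⋈[c=e] R) → 3
  σ[b>=3]((S ⋈[c=e] R)) → 2
E2 stepwise |·|:
  S → 6
  R → 4
  (S ⋈[c=e] R) → 3
  σ[b<3]((S ⋈[c=e] R)) → 1

E1 result:
h | b | c | e | u
5 | 5 | 2 | 2 | s
7 | 8 | 8 | 8 | s
E2 result:
h | b | c | e | u
6 | 2 | 6 | 6 | t
Witness: (7, 8, 8, 8, 's') appears 1× in E1 but 0× in E2.

no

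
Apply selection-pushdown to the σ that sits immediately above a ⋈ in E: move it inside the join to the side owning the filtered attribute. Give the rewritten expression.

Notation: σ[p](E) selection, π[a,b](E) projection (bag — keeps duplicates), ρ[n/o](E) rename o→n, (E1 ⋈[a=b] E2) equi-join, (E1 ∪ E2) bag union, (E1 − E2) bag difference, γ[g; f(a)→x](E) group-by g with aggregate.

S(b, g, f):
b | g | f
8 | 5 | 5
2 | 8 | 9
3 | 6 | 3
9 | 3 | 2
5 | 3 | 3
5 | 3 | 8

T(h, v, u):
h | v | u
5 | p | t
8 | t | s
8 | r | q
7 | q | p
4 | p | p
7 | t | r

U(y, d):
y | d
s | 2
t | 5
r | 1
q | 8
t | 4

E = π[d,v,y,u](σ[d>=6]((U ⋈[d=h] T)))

σ filters on d, owned by the left side.
E' = π[d,v,y,u]((σ[d>=6](U) ⋈[d=h] T))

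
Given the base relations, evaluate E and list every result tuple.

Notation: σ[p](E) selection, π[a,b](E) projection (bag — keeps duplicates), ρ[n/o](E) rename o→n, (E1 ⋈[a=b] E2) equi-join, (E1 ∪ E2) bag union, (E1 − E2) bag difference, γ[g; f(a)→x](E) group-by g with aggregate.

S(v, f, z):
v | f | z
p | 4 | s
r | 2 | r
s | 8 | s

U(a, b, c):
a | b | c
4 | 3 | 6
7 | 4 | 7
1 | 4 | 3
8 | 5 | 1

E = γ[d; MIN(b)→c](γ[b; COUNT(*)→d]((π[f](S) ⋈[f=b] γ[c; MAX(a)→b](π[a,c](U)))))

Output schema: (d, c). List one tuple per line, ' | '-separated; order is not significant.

Per-node cardinality:
  S → 3
  π[f](S) → 3
  U → 4
  π[a,c](U) → 4
  γ[c; MAX(a)→b](π[a,c](U)) → 4
  (π[f](S) ⋈[f=b] γ[c; MAX(a)→b](π[a,c](U))) → 2
  γ[b; COUNT(*)→d]((π[f](S) ⋈[f=b] γ[c; MAX(a)→b](π[a,c](U)))) → 2
  γ[d; MIN(b)→c](γ[b; COUNT(*)→d]((π[f](S) ⋈[f=b] γ[c; MAX(a)→b](π[a,c](U))))) → 1

== RESULT ==
d | c
1 | 4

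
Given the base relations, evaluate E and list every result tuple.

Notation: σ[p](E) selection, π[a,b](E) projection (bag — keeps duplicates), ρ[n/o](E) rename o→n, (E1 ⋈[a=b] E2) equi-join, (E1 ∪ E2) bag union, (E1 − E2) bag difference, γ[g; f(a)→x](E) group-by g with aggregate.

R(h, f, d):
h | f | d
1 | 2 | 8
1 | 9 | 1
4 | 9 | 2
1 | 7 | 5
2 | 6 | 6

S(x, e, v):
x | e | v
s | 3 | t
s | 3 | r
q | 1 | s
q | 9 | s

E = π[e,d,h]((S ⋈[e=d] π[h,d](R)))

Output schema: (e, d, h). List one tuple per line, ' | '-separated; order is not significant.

Row counts bottom-up:
  S → 4
  R → 5
  π[h,d](R) → 5
  (S ⋈[e=d] π[h,d](R)) → 1
  π[e,d,h]((S ⋈[e=d] π[h,d](R))) → 1

== RESULT ==
e | d | h
1 | 1 | 1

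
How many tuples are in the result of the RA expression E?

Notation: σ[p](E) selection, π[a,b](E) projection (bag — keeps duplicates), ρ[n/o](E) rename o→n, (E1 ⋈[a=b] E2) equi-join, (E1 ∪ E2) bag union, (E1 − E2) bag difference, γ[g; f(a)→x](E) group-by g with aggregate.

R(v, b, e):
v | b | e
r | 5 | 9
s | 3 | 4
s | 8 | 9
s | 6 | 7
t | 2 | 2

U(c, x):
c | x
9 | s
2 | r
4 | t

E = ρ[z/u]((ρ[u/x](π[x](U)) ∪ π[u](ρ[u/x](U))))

Stepwise |·|:
  U → 3
  π[x](U) → 3
  ρ[u/x](π[x](U)) → 3
  U → 3
  ρ[u/x](U) → 3
  π[u](ρ[u/x](U)) → 3
  (ρ[u/x](π[x](U)) ∪ π[u](ρ[u/x](U))) → 6
  ρ[z/u]((ρ[u/x](π[x](U)) ∪ π[u](ρ[u/x](U)))) → 6

|E| = 6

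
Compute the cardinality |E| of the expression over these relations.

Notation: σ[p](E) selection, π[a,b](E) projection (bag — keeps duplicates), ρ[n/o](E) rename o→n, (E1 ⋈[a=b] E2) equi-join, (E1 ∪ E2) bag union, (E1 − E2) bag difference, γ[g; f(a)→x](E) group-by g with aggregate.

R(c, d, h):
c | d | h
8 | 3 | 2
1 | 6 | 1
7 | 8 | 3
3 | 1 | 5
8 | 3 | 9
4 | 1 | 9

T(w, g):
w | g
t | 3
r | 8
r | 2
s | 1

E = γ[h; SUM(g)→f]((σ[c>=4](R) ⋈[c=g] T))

Row counts bottom-up:
  R → 6
  σ[c>=4](R) → 4
  T → 4
  (σ[c>=4](R) ⋈[c=g] T) → 2
  γ[h; SUM(g)→f]((σ[c>=4](R) ⋈[c=g] T)) → 2

|E| = 2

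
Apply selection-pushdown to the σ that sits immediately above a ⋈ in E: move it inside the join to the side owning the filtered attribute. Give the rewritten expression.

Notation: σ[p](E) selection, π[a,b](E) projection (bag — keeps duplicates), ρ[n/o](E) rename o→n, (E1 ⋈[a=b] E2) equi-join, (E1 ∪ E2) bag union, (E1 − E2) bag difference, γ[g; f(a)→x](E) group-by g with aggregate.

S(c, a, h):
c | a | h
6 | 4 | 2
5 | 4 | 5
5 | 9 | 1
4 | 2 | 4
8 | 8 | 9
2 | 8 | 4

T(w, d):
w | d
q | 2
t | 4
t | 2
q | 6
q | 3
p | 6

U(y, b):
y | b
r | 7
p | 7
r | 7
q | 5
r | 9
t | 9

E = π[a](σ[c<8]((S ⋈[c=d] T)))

σ filters on c, owned by the left side.
E' = π[a]((σ[c<8](S) ⋈[c=d] T))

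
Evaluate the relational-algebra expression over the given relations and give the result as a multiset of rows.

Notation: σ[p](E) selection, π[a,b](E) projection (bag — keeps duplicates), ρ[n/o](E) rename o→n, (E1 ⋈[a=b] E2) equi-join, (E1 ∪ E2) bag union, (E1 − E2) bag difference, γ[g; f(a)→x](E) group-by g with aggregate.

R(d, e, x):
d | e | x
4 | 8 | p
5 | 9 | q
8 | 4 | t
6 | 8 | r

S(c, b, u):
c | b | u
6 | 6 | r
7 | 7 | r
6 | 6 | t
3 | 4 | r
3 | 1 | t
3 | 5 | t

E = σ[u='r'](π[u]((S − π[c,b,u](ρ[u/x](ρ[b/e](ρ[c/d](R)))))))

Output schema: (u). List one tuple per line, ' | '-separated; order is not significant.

Row counts bottom-up:
  S → 6
  R → 4
  ρ[c/d](R) → 4
  ρ[b/e](ρ[c/d](R)) → 4
  ρ[u/x](ρ[b/e](ρ[c/d](R))) → 4
  π[c,b,u](ρ[u/x](ρ[b/e](ρ[c/d](R)))) → 4
  (S − π[c,b,u](ρ[u/x](ρ[b/e](ρ[c/d](R))))) → 6
  π[u]((S − π[c,b,u](ρ[u/x](ρ[b/e](ρ[c/d](R)))))) → 6
  σ[u='r'](π[u]((S − π[c,b,u](ρ[u/x](ρ[b/e](ρ[c/d](R))))))) → 3

== RESULT ==
u
r
r
r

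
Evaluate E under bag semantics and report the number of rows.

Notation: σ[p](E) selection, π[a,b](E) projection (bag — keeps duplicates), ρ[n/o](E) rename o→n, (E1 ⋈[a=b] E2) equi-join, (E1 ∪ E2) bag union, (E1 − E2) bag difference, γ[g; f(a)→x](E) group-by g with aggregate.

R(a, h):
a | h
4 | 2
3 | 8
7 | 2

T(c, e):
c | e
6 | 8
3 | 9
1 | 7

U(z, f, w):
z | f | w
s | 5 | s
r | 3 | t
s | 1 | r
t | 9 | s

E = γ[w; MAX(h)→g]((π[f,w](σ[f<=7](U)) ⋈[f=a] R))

Row counts bottom-up:
  U → 4
  σ[f<=7](U) → 3
  π[f,w](σ[f<=7](U)) → 3
  R → 3
  (π[f,w](σ[f<=7](U)) ⋈[f=a] R) → 1
  γ[w; MAX(h)→g]((π[f,w](σ[f<=7](U)) ⋈[f=a] R)) → 1

|E| = 1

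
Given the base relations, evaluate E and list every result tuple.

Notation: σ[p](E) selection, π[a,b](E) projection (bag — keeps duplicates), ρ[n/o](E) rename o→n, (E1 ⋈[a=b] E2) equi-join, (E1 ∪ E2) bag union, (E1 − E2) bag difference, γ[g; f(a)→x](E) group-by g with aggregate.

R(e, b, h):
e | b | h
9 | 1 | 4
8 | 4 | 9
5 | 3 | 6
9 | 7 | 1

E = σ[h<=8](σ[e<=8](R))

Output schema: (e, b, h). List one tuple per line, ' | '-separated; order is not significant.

Stepwise |·|:
  R → 4
  σ[e<=8](R) → 2
  σ[h<=8](σ[e<=8](R)) → 1

== RESULT ==
e | b | h
5 | 3 | 6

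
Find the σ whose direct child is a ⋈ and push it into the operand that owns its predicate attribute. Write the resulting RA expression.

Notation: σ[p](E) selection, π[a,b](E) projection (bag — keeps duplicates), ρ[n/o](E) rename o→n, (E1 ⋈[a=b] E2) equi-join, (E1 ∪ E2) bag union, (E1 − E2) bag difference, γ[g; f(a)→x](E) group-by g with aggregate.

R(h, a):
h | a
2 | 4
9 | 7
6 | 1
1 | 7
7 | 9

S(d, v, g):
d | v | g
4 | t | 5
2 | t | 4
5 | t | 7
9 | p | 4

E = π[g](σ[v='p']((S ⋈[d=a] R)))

σ filters on v, owned by the left side.
E' = π[g]((σ[v='p'](S) ⋈[d=a] R))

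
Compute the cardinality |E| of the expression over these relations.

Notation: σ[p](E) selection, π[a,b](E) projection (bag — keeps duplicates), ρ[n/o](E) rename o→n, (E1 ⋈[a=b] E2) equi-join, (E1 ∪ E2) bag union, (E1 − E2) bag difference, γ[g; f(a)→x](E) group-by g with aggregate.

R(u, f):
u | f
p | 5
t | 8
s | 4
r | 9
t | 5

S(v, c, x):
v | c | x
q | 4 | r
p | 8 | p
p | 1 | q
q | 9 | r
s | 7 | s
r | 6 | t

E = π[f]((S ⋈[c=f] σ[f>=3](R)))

Stepwise |·|:
  S → 6
  R → 5
  σ[f>=3](R) → 5
  (S ⋈[c=f] σ[f>=3](R)) → 3
  π[f]((S ⋈[c=f] σ[f>=3](R))) → 3

|E| = 3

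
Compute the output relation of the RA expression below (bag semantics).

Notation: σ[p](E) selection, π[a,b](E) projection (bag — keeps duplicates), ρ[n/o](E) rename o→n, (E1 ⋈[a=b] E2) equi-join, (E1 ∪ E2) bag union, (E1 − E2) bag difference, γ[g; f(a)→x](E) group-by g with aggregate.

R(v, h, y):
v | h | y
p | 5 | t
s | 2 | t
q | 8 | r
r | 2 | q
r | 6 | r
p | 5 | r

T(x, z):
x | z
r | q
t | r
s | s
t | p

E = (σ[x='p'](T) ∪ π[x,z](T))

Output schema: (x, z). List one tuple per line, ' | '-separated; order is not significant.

Stepwise |·|:
  T → 4
  σ[x='p'](T) → 0
  T → 4
  π[x,z](T) → 4
  (σ[x='p'](T) ∪ π[x,z](T)) → 4

== RESULT ==
x | z
r | q
s | s
t | p
t | r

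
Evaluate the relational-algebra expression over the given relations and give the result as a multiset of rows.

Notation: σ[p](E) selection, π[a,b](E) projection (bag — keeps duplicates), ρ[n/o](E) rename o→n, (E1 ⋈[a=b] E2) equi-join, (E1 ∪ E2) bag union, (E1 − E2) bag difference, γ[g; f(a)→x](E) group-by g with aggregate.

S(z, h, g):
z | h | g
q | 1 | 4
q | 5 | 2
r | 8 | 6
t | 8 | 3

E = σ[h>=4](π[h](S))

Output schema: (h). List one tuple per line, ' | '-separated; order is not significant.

Stepwise |·|:
  S → 4
  π[h](S) → 4
  σ[h>=4](π[h](S)) → 3

== RESULT ==
h
5
8
8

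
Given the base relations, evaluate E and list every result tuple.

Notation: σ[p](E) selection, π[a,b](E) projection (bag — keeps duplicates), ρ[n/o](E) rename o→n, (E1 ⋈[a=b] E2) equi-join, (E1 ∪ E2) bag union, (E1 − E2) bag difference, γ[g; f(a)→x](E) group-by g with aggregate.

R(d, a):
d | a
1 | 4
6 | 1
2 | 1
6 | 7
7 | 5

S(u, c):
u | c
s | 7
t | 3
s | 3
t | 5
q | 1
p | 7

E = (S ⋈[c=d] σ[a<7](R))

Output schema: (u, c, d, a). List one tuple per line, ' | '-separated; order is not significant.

Subexpression sizes:
  S → 6
  R → 5
  σ[a<7](R) → 4
  (S ⋈[c=d] σ[a<7](R)) → 3

== RESULT ==
u | c | d | a
p | 7 | 7 | 5
q | 1 | 1 | 4
s | 7 | 7 | 5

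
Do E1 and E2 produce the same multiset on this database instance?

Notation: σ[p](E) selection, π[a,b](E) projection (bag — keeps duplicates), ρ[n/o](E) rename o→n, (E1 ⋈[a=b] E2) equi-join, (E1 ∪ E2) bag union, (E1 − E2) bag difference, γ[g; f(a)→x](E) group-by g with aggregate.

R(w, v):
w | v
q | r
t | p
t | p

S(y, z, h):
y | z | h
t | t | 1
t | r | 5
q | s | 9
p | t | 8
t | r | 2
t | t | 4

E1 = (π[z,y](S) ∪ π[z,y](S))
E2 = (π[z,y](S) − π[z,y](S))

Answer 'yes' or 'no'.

E1 stepwise |·|:
  S → 6
  π[z,y](S) → 6
  S → 6
  π[z,y](S) → 6
  (π[z,y](S) ∪ π[z,y](S)) → 12
E2 stepwise |·|:
  S → 6
  π[z,y](S) → 6
  S → 6
  π[z,y](S) → 6
  (π[z,y](S) − π[z,y](S)) → 0

E1 result:
z | y
r | t
r | t
r | t
r | t
s | q
s | q
t | p
t | p
t | t
t | t
t | t
t | t
E2 result:
z | y
(0 rows)
Witness: ('t', 'p') appears 2× in E1 but 0× in E2.

no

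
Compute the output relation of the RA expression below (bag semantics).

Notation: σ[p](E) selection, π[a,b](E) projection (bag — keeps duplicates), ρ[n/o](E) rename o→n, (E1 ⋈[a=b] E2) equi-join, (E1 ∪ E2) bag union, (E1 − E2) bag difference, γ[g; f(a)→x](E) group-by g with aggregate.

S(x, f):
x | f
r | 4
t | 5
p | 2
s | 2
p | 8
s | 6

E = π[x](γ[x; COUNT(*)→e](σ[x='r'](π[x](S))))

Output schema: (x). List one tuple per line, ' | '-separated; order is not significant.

Per-node cardinality:
  S → 6
  π[x](S) → 6
  σ[x='r'](π[x](S)) → 1
  γ[x; COUNT(*)→e](σ[x='r'](π[x](S))) → 1
  π[x](γ[x; COUNT(*)→e](σ[x='r'](π[x](S)))) → 1

== RESULT ==
x
r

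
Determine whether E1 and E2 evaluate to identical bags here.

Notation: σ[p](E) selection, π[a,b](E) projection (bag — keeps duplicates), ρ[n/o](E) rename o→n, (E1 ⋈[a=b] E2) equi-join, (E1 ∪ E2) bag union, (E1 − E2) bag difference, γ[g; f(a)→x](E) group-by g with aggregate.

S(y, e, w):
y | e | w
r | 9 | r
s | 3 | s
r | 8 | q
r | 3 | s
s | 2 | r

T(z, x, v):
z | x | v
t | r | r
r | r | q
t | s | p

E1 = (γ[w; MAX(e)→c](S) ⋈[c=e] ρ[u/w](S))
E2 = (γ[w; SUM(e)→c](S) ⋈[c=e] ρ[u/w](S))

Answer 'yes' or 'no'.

E1 per-node cardinality:
  S → 5
  γ[w; MAX(e)→c](S) → 3
  S → 5
  ρ[u/w](S) → 5
  (γ[w; MAX(e)→c](S) ⋈[c=e] ρ[u/w](S)) → 4
E2 per-node cardinality:
  S → 5
  γ[w; SUM(e)→c](S) → 3
  S → 5
  ρ[u/w](S) → 5
  (γ[w; SUM(e)→c](S) ⋈[c=e] ρ[u/w](S)) → 1

E1 result:
w | c | y | e | u
q | 8 | r | 8 | q
r | 9 | r | 9 | r
s | 3 | r | 3 | s
s | 3 | s | 3 | s
E2 result:
w | c | y | e | u
q | 8 | r | 8 | q
Witness: ('r', 9, 'r', 9, 'r') appears 1× in E1 but 0× in E2.

no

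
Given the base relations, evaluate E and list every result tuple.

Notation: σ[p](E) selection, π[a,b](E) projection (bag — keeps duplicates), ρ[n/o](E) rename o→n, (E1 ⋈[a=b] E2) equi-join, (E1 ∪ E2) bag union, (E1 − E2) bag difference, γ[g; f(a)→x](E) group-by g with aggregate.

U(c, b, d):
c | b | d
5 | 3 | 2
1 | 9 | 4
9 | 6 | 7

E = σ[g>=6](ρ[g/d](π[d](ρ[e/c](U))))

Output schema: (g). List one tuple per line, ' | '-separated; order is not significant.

Subexpression sizes:
  U → 3
  ρ[e/c](U) → 3
  π[d](ρ[e/c](U)) → 3
  ρ[g/d](π[d](ρ[e/c](U))) → 3
  σ[g>=6](ρ[g/d](π[d](ρ[e/c](U)))) → 1

== RESULT ==
g
7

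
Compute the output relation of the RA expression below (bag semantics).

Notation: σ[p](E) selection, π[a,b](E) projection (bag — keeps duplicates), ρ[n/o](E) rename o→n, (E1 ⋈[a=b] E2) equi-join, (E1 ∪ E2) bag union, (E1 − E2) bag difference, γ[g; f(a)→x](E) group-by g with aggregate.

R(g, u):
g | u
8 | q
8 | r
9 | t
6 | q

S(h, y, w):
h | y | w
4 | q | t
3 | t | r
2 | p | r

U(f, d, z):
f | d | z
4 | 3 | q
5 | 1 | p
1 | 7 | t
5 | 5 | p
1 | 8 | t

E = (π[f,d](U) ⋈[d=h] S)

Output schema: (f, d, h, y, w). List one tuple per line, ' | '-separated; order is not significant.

Row counts bottom-up:
  U → 5
  π[f,d](U) → 5
  S → 3
  (π[f,d](U) ⋈[d=h] S) → 1

== RESULT ==
f | d | h | y | w
4 | 3 | 3 | t | r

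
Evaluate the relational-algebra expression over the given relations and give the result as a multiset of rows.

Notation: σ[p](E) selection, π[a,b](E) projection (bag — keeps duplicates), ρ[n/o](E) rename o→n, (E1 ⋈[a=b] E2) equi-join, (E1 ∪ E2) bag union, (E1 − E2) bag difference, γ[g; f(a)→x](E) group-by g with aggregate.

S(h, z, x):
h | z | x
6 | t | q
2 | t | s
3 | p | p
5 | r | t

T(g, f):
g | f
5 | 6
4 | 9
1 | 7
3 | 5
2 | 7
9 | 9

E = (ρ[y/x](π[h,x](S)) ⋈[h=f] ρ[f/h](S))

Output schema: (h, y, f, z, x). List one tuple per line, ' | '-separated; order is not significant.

Per-node cardinality:
  S → 4
  π[h,x](S) → 4
  ρ[y/x](π[h,x](S)) → 4
  S → 4
  ρ[f/h](S) → 4
  (ρ[y/x](π[h,x](S)) ⋈[h=f] ρ[f/h](S)) → 4

== RESULT ==
h | y | f | z | x
2 | s | 2 | t | s
3 | p | 3 | p | p
5 | t | 5 | r | t
6 | q | 6 | t | q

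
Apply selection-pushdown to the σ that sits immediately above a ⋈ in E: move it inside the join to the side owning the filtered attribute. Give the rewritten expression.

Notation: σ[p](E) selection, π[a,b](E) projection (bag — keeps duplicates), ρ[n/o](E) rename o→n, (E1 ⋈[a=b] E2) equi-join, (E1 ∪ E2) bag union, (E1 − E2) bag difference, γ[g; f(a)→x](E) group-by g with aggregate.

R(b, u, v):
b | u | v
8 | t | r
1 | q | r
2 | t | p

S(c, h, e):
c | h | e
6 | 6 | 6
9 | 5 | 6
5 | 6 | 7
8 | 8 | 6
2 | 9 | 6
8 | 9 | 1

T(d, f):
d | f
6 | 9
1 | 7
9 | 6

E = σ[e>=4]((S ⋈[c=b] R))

σ filters on e, owned by the left side.
E' = (σ[e>=4](S) ⋈[c=b] R)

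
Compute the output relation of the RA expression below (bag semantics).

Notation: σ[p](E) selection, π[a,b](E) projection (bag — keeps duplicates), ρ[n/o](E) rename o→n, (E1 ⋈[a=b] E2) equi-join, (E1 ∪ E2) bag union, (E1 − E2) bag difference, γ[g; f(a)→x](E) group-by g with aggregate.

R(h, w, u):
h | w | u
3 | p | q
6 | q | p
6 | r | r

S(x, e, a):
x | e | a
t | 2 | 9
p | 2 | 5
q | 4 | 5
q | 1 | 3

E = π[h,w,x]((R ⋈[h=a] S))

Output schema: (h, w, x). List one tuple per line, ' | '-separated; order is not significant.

Per-node cardinality:
  R → 3
  S → 4
  (R ⋈[h=a] S) → 1
  π[h,w,x]((R ⋈[h=a] S)) → 1

== RESULT ==
h | w | x
3 | p | q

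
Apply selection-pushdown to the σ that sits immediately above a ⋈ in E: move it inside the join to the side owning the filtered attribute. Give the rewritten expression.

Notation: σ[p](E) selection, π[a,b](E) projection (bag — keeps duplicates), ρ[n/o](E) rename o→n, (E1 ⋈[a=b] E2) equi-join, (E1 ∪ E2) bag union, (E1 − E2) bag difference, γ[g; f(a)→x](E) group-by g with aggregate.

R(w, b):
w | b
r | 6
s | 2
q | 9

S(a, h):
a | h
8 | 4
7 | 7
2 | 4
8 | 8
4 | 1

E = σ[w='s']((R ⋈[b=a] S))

σ filters on w, owned by the left side.
E' = (σ[w='s'](R) ⋈[b=a] S)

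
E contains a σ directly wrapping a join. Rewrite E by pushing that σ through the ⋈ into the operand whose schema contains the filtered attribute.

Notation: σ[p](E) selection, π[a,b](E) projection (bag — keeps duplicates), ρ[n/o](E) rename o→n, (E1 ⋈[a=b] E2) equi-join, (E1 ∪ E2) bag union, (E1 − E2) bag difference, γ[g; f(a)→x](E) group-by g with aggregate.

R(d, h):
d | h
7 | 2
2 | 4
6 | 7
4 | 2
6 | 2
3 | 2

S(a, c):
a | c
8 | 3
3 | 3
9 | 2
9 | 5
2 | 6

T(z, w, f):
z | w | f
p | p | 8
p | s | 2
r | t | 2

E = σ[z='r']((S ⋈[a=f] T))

σ filters on z, owned by the right side.
E' = (S ⋈[a=f] σ[z='r'](T))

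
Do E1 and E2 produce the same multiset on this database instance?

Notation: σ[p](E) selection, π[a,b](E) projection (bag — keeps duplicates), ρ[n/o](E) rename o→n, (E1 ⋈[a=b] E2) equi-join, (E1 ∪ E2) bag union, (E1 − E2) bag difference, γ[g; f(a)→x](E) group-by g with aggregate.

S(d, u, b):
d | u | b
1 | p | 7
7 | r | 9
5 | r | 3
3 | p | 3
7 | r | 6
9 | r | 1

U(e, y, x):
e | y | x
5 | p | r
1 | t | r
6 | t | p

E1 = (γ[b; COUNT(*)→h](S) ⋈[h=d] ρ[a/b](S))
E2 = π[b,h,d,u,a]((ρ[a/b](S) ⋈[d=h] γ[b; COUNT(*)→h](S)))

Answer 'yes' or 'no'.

E1 per-node cardinality:
  S → 6
  γ[b; COUNT(*)→h](S) → 5
  S → 6
  ρ[a/b](S) → 6
  (γ[b; COUNT(*)→h](S) ⋈[h=d] ρ[a/b](S)) → 4
E2 per-node cardinality:
  S → 6
  ρ[a/b](S) → 6
  S → 6
  γ[b; COUNT(*)→h](S) → 5
  (ρ[a/b](S) ⋈[d=h] γ[b; COUNT(*)→h](S)) → 4
  π[b,h,d,u,a]((ρ[a/b](S) ⋈[d=h] γ[b; COUNT(*)→h](S))) → 4

E1 and E2 produce the same multiset:
b | h | d | u | a
1 | 1 | 1 | p | 7
6 | 1 | 1 | p | 7
7 | 1 | 1 | p | 7
9 | 1 | 1 | p | 7

yes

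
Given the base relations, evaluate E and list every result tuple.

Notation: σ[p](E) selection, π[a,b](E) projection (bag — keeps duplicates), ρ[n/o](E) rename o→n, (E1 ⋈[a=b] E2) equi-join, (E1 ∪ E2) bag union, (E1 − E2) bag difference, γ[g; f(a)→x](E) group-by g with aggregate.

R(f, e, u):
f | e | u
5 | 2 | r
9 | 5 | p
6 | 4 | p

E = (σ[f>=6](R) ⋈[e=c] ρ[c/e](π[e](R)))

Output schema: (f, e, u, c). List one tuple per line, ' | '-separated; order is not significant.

Subexpression sizes:
  R → 3
  σ[f>=6](R) → 2
  R → 3
  π[e](R) → 3
  ρ[c/e](π[e](R)) → 3
  (σ[f>=6](R) ⋈[e=c] ρ[c/e](π[e](R))) → 2

== RESULT ==
f | e | u | c
6 | 4 | p | 4
9 | 5 | p | 5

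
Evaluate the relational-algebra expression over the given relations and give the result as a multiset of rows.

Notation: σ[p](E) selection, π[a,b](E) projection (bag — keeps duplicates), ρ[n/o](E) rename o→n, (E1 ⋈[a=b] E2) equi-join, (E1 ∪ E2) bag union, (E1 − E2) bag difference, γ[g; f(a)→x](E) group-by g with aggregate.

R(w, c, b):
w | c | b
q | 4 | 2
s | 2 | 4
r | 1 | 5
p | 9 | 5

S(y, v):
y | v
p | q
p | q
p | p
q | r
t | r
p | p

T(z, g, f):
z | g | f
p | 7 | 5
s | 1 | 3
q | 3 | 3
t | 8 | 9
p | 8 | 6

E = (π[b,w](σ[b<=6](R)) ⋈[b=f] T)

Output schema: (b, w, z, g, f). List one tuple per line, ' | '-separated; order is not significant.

Subexpression sizes:
  R → 4
  σ[b<=6](R) → 4
  π[b,w](σ[b<=6](R)) → 4
  T → 5
  (π[b,w](σ[b<=6](R)) ⋈[b=f] T) → 2

== RESULT ==
b | w | z | g | f
5 | p | p | 7 | 5
5 | r | p | 7 | 5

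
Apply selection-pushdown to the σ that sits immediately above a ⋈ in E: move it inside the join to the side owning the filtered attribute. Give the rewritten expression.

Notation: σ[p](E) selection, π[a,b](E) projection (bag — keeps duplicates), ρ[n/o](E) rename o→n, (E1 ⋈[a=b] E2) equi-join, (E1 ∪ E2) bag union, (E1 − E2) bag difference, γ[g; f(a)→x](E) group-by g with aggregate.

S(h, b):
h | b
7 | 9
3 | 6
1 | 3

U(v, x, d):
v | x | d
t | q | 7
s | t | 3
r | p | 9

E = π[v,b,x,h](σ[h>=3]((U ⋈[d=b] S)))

σ filters on h, owned by the right side.
E' = π[v,b,x,h]((U ⋈[d=b] σ[h>=3](S)))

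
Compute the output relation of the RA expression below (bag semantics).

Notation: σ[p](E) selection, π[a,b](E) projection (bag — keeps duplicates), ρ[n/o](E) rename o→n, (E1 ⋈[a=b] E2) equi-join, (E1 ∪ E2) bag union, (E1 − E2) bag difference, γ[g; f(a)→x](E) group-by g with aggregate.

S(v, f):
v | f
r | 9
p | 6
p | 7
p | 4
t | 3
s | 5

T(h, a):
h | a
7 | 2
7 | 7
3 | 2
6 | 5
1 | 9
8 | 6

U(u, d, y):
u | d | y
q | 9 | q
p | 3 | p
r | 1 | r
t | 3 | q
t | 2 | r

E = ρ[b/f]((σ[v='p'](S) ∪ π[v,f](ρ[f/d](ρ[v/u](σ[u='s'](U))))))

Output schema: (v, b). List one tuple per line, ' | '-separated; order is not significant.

Per-node cardinality:
  S → 6
  σ[v='p'](S) → 3
  U → 5
  σ[u='s'](U) → 0
  ρ[v/u](σ[u='s'](U)) → 0
  ρ[f/d](ρ[v/u](σ[u='s'](U))) → 0
  π[v,f](ρ[f/d](ρ[v/u](σ[u='s'](U)))) → 0
  (σ[v='p'](S) ∪ π[v,f](ρ[f/d](ρ[v/u](σ[u='s'](U))))) → 3
  ρ[b/f]((σ[v='p'](S) ∪ π[v,f](ρ[f/d](ρ[v/u](σ[u='s'](U)))))) → 3

== RESULT ==
v | b
p | 4
p | 6
p | 7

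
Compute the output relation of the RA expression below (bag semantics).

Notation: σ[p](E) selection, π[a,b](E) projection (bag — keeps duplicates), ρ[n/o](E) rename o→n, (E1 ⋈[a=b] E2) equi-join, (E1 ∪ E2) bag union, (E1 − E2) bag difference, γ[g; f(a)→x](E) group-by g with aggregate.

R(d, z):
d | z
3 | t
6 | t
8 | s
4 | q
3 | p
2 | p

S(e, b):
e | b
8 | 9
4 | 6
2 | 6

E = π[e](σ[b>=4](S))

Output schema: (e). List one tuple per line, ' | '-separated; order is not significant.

Row counts bottom-up:
  S → 3
  σ[b>=4](S) → 3
  π[e](σ[b>=4](S)) → 3

== RESULT ==
e
2
4
8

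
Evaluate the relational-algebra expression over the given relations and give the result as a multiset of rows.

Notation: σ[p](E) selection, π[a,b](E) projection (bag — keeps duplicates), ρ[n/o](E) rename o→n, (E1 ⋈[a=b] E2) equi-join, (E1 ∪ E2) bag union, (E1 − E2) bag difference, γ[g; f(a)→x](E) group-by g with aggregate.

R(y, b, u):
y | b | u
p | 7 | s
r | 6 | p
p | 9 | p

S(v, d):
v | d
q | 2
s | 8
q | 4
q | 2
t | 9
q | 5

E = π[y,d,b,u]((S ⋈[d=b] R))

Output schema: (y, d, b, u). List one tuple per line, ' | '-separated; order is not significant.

Subexpression sizes:
  S → 6
  R → 3
  (S ⋈[d=b] R) → 1
  π[y,d,b,u]((S ⋈[d=b] R)) → 1

== RESULT ==
y | d | b | u
p | 9 | 9 | p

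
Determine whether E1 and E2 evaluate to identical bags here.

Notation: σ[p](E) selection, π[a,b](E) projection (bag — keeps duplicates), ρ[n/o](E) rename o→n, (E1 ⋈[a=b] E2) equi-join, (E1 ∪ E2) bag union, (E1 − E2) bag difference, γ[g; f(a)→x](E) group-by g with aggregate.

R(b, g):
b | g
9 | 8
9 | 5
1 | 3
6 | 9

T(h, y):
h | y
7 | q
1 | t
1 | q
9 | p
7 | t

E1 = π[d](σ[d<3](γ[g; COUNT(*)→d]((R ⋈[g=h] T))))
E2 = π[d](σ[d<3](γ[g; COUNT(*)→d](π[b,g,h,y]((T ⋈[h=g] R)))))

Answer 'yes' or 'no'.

E1 per-node cardinality:
  R → 4
  T → 5
  (R ⋈[g=h] T) → 1
  γ[g; COUNT(*)→d]((R ⋈[g=h] T)) → 1
  σ[d<3](γ[g; COUNT(*)→d]((R ⋈[g=h] T))) → 1
  π[d](σ[d<3](γ[g; COUNT(*)→d]((R ⋈[g=h] T)))) → 1
E2 per-node cardinality:
  T → 5
  R → 4
  (T ⋈[h=g] R) → 1
  π[b,g,h,y]((T ⋈[h=g] R)) → 1
  γ[g; COUNT(*)→d](π[b,g,h,y]((T ⋈[h=g] R))) → 1
  σ[d<3](γ[g; COUNT(*)→d](π[b,g,h,y]((T ⋈[h=g] R)))) → 1
  π[d](σ[d<3](γ[g; COUNT(*)→d](π[b,g,h,y]((T ⋈[h=g] R))))) → 1

E1 and E2 produce the same multiset:
d
1

yes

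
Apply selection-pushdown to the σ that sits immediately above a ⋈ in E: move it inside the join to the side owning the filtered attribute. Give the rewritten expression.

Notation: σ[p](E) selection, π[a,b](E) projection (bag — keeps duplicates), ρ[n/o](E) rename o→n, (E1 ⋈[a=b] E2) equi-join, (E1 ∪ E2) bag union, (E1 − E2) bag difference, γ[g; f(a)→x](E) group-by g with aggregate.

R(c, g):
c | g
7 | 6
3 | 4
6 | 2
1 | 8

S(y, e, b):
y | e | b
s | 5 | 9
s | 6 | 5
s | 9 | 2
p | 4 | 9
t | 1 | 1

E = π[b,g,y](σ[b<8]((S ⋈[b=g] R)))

σ filters on b, owned by the left side.
E' = π[b,g,y]((σ[b<8](S) ⋈[b=g] R))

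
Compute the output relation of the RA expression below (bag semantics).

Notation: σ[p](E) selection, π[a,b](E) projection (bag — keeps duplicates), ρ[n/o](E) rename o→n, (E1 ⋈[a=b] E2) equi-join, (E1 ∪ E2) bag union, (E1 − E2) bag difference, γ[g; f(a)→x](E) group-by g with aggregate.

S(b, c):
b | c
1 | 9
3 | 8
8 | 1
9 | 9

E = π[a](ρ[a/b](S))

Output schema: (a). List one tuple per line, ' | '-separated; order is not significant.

Subexpression sizes:
  S → 4
  ρ[a/b](S) → 4
  π[a](ρ[a/b](S)) → 4

== RESULT ==
a
1
3
8
9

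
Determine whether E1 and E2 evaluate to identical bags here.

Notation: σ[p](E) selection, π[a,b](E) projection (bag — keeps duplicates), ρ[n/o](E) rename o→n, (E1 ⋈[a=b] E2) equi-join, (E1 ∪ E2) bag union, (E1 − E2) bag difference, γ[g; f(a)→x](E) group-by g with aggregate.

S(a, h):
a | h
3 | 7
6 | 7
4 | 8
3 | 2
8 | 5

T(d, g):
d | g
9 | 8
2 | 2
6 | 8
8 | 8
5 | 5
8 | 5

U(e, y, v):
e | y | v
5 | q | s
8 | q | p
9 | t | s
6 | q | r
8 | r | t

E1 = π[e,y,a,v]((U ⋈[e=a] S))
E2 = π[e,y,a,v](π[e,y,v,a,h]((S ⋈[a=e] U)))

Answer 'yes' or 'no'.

E1 stepwise |·|:
  U → 5
  S → 5
  (U ⋈[e=a] S) → 3
  π[e,y,a,v]((U ⋈[e=a] S)) → 3
E2 stepwise |·|:
  S → 5
  U → 5
  (S ⋈[a=e] U) → 3
  π[e,y,v,a,h]((S ⋈[a=e] U)) → 3
  π[e,y,a,v](π[e,y,v,a,h]((S ⋈[a=e] U))) → 3

E1 and E2 produce the same multiset:
e | y | a | v
6 | q | 6 | r
8 | q | 8 | p
8 | r | 8 | t

yes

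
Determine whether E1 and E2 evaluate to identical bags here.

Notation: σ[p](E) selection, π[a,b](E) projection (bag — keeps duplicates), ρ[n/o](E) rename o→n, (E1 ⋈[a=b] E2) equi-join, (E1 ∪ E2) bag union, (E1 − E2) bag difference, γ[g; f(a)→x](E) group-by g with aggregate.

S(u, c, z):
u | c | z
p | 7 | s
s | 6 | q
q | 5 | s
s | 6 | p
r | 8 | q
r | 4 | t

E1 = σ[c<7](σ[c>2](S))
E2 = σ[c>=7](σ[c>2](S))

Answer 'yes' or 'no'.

E1 stepwise |·|:
  S → 6
  σ[c>2](S) → 6
  σ[c<7](σ[c>2](S)) → 4
E2 stepwise |·|:
  S → 6
  σ[c>2](S) → 6
  σ[c>=7](σ[c>2](S)) → 2

E1 result:
u | c | z
q | 5 | s
r | 4 | t
s | 6 | p
s | 6 | q
E2 result:
u | c | z
p | 7 | s
r | 8 | q
Witness: ('s', 6, 'p') appears 1× in E1 but 0× in E2.

no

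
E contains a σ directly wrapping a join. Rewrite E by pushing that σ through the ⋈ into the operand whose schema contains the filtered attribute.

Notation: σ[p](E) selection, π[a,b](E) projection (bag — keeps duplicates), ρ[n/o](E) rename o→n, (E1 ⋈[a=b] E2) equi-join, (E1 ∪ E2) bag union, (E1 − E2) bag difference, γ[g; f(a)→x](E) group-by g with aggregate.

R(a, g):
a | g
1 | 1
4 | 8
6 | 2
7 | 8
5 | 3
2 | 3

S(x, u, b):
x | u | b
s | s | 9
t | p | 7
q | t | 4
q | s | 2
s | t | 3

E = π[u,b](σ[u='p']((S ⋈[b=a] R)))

σ filters on u, owned by the left side.
E' = π[u,b]((σ[u='p'](S) ⋈[b=a] R))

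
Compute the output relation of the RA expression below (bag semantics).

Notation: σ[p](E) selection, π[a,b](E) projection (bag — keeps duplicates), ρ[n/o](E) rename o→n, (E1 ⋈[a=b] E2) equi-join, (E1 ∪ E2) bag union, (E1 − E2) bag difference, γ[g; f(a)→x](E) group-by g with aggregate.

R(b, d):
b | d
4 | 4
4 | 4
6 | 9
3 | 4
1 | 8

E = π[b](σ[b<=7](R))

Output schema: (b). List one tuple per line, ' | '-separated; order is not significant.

Row counts bottom-up:
  R → 5
  σ[b<=7](R) → 5
  π[b](σ[b<=7](R)) → 5

== RESULT ==
b
1
3
4
4
6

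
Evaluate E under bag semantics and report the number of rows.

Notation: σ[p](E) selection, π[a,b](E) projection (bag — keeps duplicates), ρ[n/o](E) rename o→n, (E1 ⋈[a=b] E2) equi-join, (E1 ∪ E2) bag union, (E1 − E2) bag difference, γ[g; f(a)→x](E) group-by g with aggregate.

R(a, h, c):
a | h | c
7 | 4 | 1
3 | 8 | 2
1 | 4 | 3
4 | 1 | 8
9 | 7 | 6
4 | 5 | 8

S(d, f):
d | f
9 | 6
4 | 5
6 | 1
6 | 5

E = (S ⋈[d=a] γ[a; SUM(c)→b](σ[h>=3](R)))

Stepwise |·|:
  S → 4
  R → 6
  σ[h>=3](R) → 5
  γ[a; SUM(c)→b](σ[h>=3](R)) → 5
  (S ⋈[d=a] γ[a; SUM(c)→b](σ[h>=3](R))) → 2

|E| = 2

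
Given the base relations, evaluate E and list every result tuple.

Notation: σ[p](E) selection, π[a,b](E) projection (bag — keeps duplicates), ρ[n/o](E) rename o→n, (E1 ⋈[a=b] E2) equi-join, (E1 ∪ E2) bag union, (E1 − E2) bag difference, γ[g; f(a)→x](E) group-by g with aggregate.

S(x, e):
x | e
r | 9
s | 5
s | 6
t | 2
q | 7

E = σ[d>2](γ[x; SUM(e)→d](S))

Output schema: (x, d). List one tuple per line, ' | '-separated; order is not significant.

Stepwise |·|:
  S → 5
  γ[x; SUM(e)→d](S) → 4
  σ[d>2](γ[x; SUM(e)→d](S)) → 3

== RESULT ==
x | d
q | 7
r | 9
s | 11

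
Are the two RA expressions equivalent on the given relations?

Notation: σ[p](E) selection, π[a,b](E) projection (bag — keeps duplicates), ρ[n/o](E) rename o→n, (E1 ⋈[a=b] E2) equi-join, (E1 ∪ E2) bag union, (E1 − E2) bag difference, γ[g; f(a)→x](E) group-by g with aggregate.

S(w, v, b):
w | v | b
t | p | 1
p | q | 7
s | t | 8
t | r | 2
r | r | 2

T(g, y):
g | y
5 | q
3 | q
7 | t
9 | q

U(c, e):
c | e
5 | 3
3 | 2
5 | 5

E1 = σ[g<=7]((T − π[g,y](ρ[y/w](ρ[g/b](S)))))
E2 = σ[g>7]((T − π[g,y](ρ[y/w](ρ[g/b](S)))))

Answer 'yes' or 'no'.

E1 stepwise |·|:
  T → 4
  S → 5
  ρ[g/b](S) → 5
  ρ[y/w](ρ[g/b](S)) → 5
  π[g,y](ρ[y/w](ρ[g/b](S))) → 5
  (T − π[g,y](ρ[y/w](ρ[g/b](S)))) → 4
  σ[g<=7]((T − π[g,y](ρ[y/w](ρ[g/b](S))))) → 3
E2 stepwise |·|:
  T → 4
  S → 5
  ρ[g/b](S) → 5
  ρ[y/w](ρ[g/b](S)) → 5
  π[g,y](ρ[y/w](ρ[g/b](S))) → 5
  (T − π[g,y](ρ[y/w](ρ[g/b](S)))) → 4
  σ[g>7]((T − π[g,y](ρ[y/w](ρ[g/b](S))))) → 1

E1 result:
g | y
3 | q
5 | q
7 | t
E2 result:
g | y
9 | q
Witness: (3, 'q') appears 1× in E1 but 0× in E2.

no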